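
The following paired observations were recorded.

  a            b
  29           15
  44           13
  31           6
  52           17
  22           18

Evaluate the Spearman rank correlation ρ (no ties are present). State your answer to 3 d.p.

Rank a: 2, 4, 3, 5, 1
Rank b: 3, 2, 1, 4, 5
d = rank(a) − rank(b): -1, 2, 2, 1, -4; Σd² = 26
ρ = 1 − 6Σd² / [n(n²−1)] = 1 − 6×26 / (5×24) = 1 − 156/120 ≈ -0.300

-0.300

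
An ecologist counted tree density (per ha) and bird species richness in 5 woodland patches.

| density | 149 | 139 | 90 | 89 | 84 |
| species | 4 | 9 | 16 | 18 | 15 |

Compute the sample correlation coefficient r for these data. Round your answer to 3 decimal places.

-0.951

n = 5, Σx = 551, Σy = 62, Σx² = 64599, Σy² = 902, Σxy = 6149
nΣxy − ΣxΣy = 30745 − 34162 = -3417
nΣx² − (Σx)² = 322995 − 303601 = 19394; nΣy² − (Σy)² = 4510 − 3844 = 666
r = -3417 / √(19394 × 666) = -3417 / 3593.9399 ≈ -0.951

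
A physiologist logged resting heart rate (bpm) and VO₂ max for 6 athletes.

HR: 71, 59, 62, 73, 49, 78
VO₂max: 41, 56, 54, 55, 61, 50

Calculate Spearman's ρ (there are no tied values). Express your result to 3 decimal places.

Rank HR: 4, 2, 3, 5, 1, 6
Rank VO₂max: 1, 5, 3, 4, 6, 2
d = rank(HR) − rank(VO₂max): 3, -3, 0, 1, -5, 4; Σd² = 60
ρ = 1 − 6Σd² / [n(n²−1)] = 1 − 6×60 / (6×35) = 1 − 360/210 ≈ -0.714

-0.714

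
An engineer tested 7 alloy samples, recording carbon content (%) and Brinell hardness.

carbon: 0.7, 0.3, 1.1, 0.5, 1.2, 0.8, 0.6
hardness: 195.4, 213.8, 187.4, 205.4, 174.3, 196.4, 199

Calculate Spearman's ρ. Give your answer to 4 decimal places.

-0.9643

Rank carbon: 4, 1, 6, 2, 7, 5, 3
Rank hardness: 3, 7, 2, 6, 1, 4, 5
d = rank(carbon) − rank(hardness): 1, -6, 4, -4, 6, 1, -2; Σd² = 110
ρ = 1 − 6Σd² / [n(n²−1)] = 1 − 6×110 / (7×48) = 1 − 660/336 ≈ -0.9643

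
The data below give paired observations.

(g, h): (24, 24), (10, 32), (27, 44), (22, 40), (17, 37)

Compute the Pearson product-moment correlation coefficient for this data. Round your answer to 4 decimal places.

n = 5, Σg = 100, Σh = 177, Σg² = 2178, Σh² = 6505, Σgh = 3593
nΣgh − ΣgΣh = 17965 − 17700 = 265
nΣg² − (Σg)² = 10890 − 10000 = 890; nΣh² − (Σh)² = 32525 − 31329 = 1196
r = 265 / √(890 × 1196) = 265 / 1031.7170 ≈ 0.2569

0.2569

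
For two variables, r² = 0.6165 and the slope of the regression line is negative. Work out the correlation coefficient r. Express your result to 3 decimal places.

-0.785

|r| = √0.6165 = 0.785
The association is negative, so r = −0.785.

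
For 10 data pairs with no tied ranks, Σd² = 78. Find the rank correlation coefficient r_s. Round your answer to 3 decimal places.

ρ = 1 − 6Σd² / [n(n²−1)] = 1 − 6×78 / (10×99)
  = 1 − 468/990 = 1 − 0.4727 ≈ 0.527

0.527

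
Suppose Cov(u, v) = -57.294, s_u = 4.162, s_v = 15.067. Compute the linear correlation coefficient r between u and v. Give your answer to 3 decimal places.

-0.914

r = Cov(u,v) / (s_u · s_v) = -57.294 / (4.162 × 15.067)
  = -57.294 / 62.7089 ≈ -0.914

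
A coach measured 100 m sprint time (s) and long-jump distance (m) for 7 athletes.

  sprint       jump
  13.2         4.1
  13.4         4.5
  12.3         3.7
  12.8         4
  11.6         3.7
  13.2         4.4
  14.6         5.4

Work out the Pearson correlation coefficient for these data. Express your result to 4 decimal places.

0.9441

n = 7, Σx = 91.1, Σy = 29.8, Σx² = 1190.89, Σy² = 128.96, Σxy = 390.97
nΣxy − ΣxΣy = 2736.79 − 2714.78 = 22.01
nΣx² − (Σx)² = 8336.23 − 8299.21 = 37.02; nΣy² − (Σy)² = 902.72 − 888.04 = 14.68
r = 22.01 / √(37.02 × 14.68) = 22.01 / 23.3121 ≈ 0.9441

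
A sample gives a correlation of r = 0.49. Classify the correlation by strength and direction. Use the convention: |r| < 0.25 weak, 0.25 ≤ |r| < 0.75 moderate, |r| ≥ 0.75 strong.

r = 0.49 > 0 so the relationship is positive.
|r| = 0.49, which falls in the moderate range.

moderate positive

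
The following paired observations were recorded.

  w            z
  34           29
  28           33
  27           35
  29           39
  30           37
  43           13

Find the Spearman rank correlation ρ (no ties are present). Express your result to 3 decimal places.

Rank w: 5, 2, 1, 3, 4, 6
Rank z: 2, 3, 4, 6, 5, 1
d = rank(w) − rank(z): 3, -1, -3, -3, -1, 5; Σd² = 54
ρ = 1 − 6Σd² / [n(n²−1)] = 1 − 6×54 / (6×35) = 1 − 324/210 ≈ -0.543

-0.543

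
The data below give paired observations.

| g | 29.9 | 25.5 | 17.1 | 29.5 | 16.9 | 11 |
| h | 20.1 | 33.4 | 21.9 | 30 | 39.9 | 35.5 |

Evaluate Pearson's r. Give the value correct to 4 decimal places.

-0.4543

n = 6, Σg = 129.9, Σh = 180.8, Σg² = 3113.53, Σh² = 5751.44, Σgh = 3776.99
nΣgh − ΣgΣh = 22661.94 − 23485.92 = -823.98
nΣg² − (Σg)² = 18681.18 − 16874.01 = 1807.17; nΣh² − (Σh)² = 34508.64 − 32688.64 = 1820
r = -823.98 / √(1807.17 × 1820) = -823.98 / 1813.5737 ≈ -0.4543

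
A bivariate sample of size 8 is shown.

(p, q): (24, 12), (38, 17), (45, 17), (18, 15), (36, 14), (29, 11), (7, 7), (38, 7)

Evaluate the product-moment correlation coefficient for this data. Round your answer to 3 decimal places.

0.484

n = 8, Σp = 235, Σq = 100, Σp² = 7999, Σq² = 1362, Σpq = 3107
nΣpq − ΣpΣq = 24856 − 23500 = 1356
nΣp² − (Σp)² = 63992 − 55225 = 8767; nΣq² − (Σq)² = 10896 − 10000 = 896
r = 1356 / √(8767 × 896) = 1356 / 2802.7187 ≈ 0.484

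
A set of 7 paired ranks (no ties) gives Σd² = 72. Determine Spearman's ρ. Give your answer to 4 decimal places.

ρ = 1 − 6Σd² / [n(n²−1)] = 1 − 6×72 / (7×48)
  = 1 − 432/336 = 1 − 1.28571 ≈ -0.2857

-0.2857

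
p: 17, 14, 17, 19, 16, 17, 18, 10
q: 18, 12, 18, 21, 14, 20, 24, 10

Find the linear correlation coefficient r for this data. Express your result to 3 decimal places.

n = 8, Σp = 128, Σq = 137, Σp² = 2104, Σq² = 2505, Σpq = 2275
nΣpq − ΣpΣq = 18200 − 17536 = 664
nΣp² − (Σp)² = 16832 − 16384 = 448; nΣq² − (Σq)² = 20040 − 18769 = 1271
r = 664 / √(448 × 1271) = 664 / 754.5913 ≈ 0.880

0.880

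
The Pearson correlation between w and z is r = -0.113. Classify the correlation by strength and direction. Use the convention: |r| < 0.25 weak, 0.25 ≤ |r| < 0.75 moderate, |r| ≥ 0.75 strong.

weak negative

r = -0.113 < 0 so the relationship is negative.
|r| = 0.113, which falls in the weak range.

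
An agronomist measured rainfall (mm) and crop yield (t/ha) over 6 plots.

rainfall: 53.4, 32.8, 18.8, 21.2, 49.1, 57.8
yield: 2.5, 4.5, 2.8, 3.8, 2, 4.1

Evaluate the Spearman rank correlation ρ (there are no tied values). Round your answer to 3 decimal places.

Rank rainfall: 5, 3, 1, 2, 4, 6
Rank yield: 2, 6, 3, 4, 1, 5
d = rank(rainfall) − rank(yield): 3, -3, -2, -2, 3, 1; Σd² = 36
ρ = 1 − 6Σd² / [n(n²−1)] = 1 − 6×36 / (6×35) = 1 − 216/210 ≈ -0.029

-0.029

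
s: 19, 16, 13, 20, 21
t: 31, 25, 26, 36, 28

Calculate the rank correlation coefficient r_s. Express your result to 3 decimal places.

Rank s: 3, 2, 1, 4, 5
Rank t: 4, 1, 2, 5, 3
d = rank(s) − rank(t): -1, 1, -1, -1, 2; Σd² = 8
ρ = 1 − 6Σd² / [n(n²−1)] = 1 − 6×8 / (5×24) = 1 − 48/120 ≈ 0.600

0.600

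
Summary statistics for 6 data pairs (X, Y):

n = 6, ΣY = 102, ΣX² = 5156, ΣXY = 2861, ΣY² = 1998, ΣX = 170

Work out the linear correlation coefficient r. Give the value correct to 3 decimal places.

-0.097

r = (nΣXY − ΣXΣY) / √[(nΣX² − (ΣX)²)(nΣY² − (ΣY)²)]
Numerator: 6×2861 − 170×102 = -174
Denominator: √[(30936 − 28900)(11988 − 10404)] = √[2036 × 1584] = 1795.8352
r = -174 / 1795.8352 ≈ -0.097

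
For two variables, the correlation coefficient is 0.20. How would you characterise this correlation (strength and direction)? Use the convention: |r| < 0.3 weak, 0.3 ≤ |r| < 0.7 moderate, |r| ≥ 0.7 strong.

weak positive

r = 0.20 > 0 so the relationship is positive.
|r| = 0.20, which falls in the weak range.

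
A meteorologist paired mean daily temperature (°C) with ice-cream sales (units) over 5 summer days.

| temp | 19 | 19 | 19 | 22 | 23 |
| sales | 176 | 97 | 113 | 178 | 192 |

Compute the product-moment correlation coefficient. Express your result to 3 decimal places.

0.727

n = 5, Σx = 102, Σy = 756, Σx² = 2096, Σy² = 121702, Σxy = 15666
nΣxy − ΣxΣy = 78330 − 77112 = 1218
nΣx² − (Σx)² = 10480 − 10404 = 76; nΣy² − (Σy)² = 608510 − 571536 = 36974
r = 1218 / √(76 × 36974) = 1218 / 1676.3126 ≈ 0.727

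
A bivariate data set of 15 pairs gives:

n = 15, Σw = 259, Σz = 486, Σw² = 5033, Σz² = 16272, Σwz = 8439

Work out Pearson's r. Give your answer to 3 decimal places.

0.087

r = (nΣwz − ΣwΣz) / √[(nΣw² − (Σw)²)(nΣz² − (Σz)²)]
Numerator: 15×8439 − 259×486 = 711
Denominator: √[(75495 − 67081)(244080 − 236196)] = √[8414 × 7884] = 8144.6900
r = 711 / 8144.6900 ≈ 0.087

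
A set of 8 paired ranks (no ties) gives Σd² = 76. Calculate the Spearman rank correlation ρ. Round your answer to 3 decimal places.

ρ = 1 − 6Σd² / [n(n²−1)] = 1 − 6×76 / (8×63)
  = 1 − 456/504 = 1 − 0.9048 ≈ 0.095

0.095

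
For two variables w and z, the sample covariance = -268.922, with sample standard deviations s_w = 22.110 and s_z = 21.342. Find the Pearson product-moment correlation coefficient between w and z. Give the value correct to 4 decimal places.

r = Cov(w,z) / (s_w · s_z) = -268.922 / (22.110 × 21.342)
  = -268.922 / 471.8716 ≈ -0.5699

-0.5699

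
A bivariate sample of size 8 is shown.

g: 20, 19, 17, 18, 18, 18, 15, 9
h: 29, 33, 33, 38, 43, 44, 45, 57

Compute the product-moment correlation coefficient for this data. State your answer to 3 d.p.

-0.866

n = 8, Σg = 134, Σh = 322, Σg² = 2328, Σh² = 13522, Σgh = 5206
nΣgh − ΣgΣh = 41648 − 43148 = -1500
nΣg² − (Σg)² = 18624 − 17956 = 668; nΣh² − (Σh)² = 108176 − 103684 = 4492
r = -1500 / √(668 × 4492) = -1500 / 1732.2402 ≈ -0.866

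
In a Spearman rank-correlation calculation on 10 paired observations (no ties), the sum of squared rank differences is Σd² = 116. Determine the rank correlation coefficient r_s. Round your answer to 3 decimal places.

0.297

ρ = 1 − 6Σd² / [n(n²−1)] = 1 − 6×116 / (10×99)
  = 1 − 696/990 = 1 − 0.7030 ≈ 0.297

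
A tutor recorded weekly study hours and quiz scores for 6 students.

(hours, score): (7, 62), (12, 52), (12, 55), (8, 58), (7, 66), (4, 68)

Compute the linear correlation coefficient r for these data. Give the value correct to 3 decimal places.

n = 6, Σx = 50, Σy = 361, Σx² = 466, Σy² = 21917, Σxy = 2916
nΣxy − ΣxΣy = 17496 − 18050 = -554
nΣx² − (Σx)² = 2796 − 2500 = 296; nΣy² − (Σy)² = 131502 − 130321 = 1181
r = -554 / √(296 × 1181) = -554 / 591.2495 ≈ -0.937

-0.937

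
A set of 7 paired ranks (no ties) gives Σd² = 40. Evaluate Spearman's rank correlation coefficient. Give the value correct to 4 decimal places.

ρ = 1 − 6Σd² / [n(n²−1)] = 1 − 6×40 / (7×48)
  = 1 − 240/336 = 1 − 0.71429 ≈ 0.2857

0.2857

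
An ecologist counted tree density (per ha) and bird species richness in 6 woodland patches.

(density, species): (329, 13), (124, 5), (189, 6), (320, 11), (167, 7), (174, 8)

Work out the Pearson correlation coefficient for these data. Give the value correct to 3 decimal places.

0.948

n = 6, Σx = 1303, Σy = 50, Σx² = 319903, Σy² = 464, Σxy = 12112
nΣxy − ΣxΣy = 72672 − 65150 = 7522
nΣx² − (Σx)² = 1919418 − 1697809 = 221609; nΣy² − (Σy)² = 2784 − 2500 = 284
r = 7522 / √(221609 × 284) = 7522 / 7933.2815 ≈ 0.948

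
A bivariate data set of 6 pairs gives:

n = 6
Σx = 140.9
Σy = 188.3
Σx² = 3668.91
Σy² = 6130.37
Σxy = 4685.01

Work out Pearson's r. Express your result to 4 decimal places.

0.9329

r = (nΣxy − ΣxΣy) / √[(nΣx² − (Σx)²)(nΣy² − (Σy)²)]
Numerator: 6×4685.01 − 140.9×188.3 = 1578.59
Denominator: √[(22013.46 − 19852.81)(36782.22 − 35456.89)] = √[2160.65 × 1325.33] = 1692.2099
r = 1578.59 / 1692.2099 ≈ 0.9329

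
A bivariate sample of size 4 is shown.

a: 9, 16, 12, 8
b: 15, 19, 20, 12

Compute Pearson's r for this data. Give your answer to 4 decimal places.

n = 4, Σa = 45, Σb = 66, Σa² = 545, Σb² = 1130, Σab = 775
nΣab − ΣaΣb = 3100 − 2970 = 130
nΣa² − (Σa)² = 2180 − 2025 = 155; nΣb² − (Σb)² = 4520 − 4356 = 164
r = 130 / √(155 × 164) = 130 / 159.4365 ≈ 0.8154

0.8154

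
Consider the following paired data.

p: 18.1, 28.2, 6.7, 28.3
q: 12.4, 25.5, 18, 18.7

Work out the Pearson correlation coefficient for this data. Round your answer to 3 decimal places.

0.466

n = 4, Σp = 81.3, Σq = 74.6, Σp² = 1968.63, Σq² = 1477.7, Σpq = 1593.35
nΣpq − ΣpΣq = 6373.4 − 6064.98 = 308.42
nΣp² − (Σp)² = 7874.52 − 6609.69 = 1264.83; nΣq² − (Σq)² = 5910.8 − 5565.16 = 345.64
r = 308.42 / √(1264.83 × 345.64) = 308.42 / 661.1927 ≈ 0.466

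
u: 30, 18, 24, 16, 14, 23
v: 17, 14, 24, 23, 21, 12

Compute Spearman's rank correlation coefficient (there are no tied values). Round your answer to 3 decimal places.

Rank u: 6, 3, 5, 2, 1, 4
Rank v: 3, 2, 6, 5, 4, 1
d = rank(u) − rank(v): 3, 1, -1, -3, -3, 3; Σd² = 38
ρ = 1 − 6Σd² / [n(n²−1)] = 1 − 6×38 / (6×35) = 1 − 228/210 ≈ -0.086

-0.086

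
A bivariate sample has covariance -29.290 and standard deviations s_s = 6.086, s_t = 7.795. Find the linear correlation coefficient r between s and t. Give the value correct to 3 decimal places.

r = Cov(s,t) / (s_s · s_t) = -29.290 / (6.086 × 7.795)
  = -29.290 / 47.4404 ≈ -0.617

-0.617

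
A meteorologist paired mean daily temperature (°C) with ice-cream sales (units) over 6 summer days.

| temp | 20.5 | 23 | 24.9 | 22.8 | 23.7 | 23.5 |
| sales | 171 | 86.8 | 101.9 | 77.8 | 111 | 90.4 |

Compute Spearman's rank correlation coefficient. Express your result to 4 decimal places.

0.0857

Rank temp: 1, 3, 6, 2, 5, 4
Rank sales: 6, 2, 4, 1, 5, 3
d = rank(temp) − rank(sales): -5, 1, 2, 1, 0, 1; Σd² = 32
ρ = 1 − 6Σd² / [n(n²−1)] = 1 − 6×32 / (6×35) = 1 − 192/210 ≈ 0.0857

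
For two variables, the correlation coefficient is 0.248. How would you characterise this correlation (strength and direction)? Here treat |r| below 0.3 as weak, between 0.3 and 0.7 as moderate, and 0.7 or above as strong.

r = 0.248 > 0 so the relationship is positive.
|r| = 0.248, which falls in the weak range.

weak positive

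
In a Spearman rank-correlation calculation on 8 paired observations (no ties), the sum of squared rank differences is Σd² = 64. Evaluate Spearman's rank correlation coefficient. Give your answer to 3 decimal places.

0.238

ρ = 1 − 6Σd² / [n(n²−1)] = 1 − 6×64 / (8×63)
  = 1 − 384/504 = 1 − 0.7619 ≈ 0.238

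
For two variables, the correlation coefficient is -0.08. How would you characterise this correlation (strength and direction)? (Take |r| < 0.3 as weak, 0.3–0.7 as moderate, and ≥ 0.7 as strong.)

r = -0.08 < 0 so the relationship is negative.
|r| = 0.08, which falls in the weak range.

weak negative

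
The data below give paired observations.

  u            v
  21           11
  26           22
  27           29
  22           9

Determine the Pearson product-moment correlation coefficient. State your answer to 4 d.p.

n = 4, Σu = 96, Σv = 71, Σu² = 2330, Σv² = 1527, Σuv = 1784
nΣuv − ΣuΣv = 7136 − 6816 = 320
nΣu² − (Σu)² = 9320 − 9216 = 104; nΣv² − (Σv)² = 6108 − 5041 = 1067
r = 320 / √(104 × 1067) = 320 / 333.1186 ≈ 0.9606

0.9606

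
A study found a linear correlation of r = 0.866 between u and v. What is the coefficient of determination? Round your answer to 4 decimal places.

0.7500

r² = (0.866)² = 0.7500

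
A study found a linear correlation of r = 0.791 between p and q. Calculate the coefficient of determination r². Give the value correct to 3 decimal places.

0.626

r² = (0.791)² = 0.626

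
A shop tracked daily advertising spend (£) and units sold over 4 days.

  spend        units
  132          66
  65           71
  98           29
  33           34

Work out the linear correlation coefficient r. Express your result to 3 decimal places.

n = 4, Σx = 328, Σy = 200, Σx² = 32342, Σy² = 11394, Σxy = 17291
nΣxy − ΣxΣy = 69164 − 65600 = 3564
nΣx² − (Σx)² = 129368 − 107584 = 21784; nΣy² − (Σy)² = 45576 − 40000 = 5576
r = 3564 / √(21784 × 5576) = 3564 / 11021.2333 ≈ 0.323

0.323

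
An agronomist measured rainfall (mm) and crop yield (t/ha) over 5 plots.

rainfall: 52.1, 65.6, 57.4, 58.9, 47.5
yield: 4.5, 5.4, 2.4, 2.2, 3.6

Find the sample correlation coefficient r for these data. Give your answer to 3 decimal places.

n = 5, Σx = 281.5, Σy = 18.1, Σx² = 16037.99, Σy² = 72.97, Σxy = 1027.03
nΣxy − ΣxΣy = 5135.15 − 5095.15 = 40
nΣx² − (Σx)² = 80189.95 − 79242.25 = 947.7; nΣy² − (Σy)² = 364.85 − 327.61 = 37.24
r = 40 / √(947.7 × 37.24) = 40 / 187.8626 ≈ 0.213

0.213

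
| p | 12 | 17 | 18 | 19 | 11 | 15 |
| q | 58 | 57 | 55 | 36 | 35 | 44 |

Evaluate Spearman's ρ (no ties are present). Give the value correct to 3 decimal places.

Rank p: 2, 4, 5, 6, 1, 3
Rank q: 6, 5, 4, 2, 1, 3
d = rank(p) − rank(q): -4, -1, 1, 4, 0, 0; Σd² = 34
ρ = 1 − 6Σd² / [n(n²−1)] = 1 − 6×34 / (6×35) = 1 − 204/210 ≈ 0.029

0.029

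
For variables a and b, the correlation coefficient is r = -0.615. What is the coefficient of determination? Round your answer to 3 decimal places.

r² = (-0.615)² = 0.378

0.378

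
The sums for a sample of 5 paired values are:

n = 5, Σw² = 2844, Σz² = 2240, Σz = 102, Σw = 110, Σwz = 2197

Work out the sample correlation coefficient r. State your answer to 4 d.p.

-0.1809

r = (nΣwz − ΣwΣz) / √[(nΣw² − (Σw)²)(nΣz² − (Σz)²)]
Numerator: 5×2197 − 110×102 = -235
Denominator: √[(14220 − 12100)(11200 − 10404)] = √[2120 × 796] = 1299.0458
r = -235 / 1299.0458 ≈ -0.1809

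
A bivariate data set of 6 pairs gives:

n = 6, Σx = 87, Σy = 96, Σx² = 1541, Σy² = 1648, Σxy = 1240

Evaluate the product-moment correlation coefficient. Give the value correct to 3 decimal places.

-0.859

r = (nΣxy − ΣxΣy) / √[(nΣx² − (Σx)²)(nΣy² − (Σy)²)]
Numerator: 6×1240 − 87×96 = -912
Denominator: √[(9246 − 7569)(9888 − 9216)] = √[1677 × 672] = 1061.5762
r = -912 / 1061.5762 ≈ -0.859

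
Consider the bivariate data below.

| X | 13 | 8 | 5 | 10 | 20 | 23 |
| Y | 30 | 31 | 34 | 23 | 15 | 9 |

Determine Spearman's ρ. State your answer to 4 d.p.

Rank X: 4, 2, 1, 3, 5, 6
Rank Y: 4, 5, 6, 3, 2, 1
d = rank(X) − rank(Y): 0, -3, -5, 0, 3, 5; Σd² = 68
ρ = 1 − 6Σd² / [n(n²−1)] = 1 − 6×68 / (6×35) = 1 − 408/210 ≈ -0.9429

-0.9429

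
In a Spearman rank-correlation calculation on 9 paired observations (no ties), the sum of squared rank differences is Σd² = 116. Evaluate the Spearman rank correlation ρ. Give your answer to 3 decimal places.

ρ = 1 − 6Σd² / [n(n²−1)] = 1 − 6×116 / (9×80)
  = 1 − 696/720 = 1 − 0.9667 ≈ 0.033

0.033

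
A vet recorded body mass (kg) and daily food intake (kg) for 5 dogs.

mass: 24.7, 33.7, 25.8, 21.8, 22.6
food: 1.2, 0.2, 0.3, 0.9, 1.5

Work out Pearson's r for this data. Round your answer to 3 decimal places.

-0.732

n = 5, Σx = 128.6, Σy = 4.1, Σx² = 3397.42, Σy² = 4.63, Σxy = 97.64
nΣxy − ΣxΣy = 488.2 − 527.26 = -39.06
nΣx² − (Σx)² = 16987.1 − 16537.96 = 449.14; nΣy² − (Σy)² = 23.15 − 16.81 = 6.34
r = -39.06 / √(449.14 × 6.34) = -39.06 / 53.3624 ≈ -0.732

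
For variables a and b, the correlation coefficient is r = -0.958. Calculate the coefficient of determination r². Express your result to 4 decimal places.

r² = (-0.958)² = 0.9178

0.9178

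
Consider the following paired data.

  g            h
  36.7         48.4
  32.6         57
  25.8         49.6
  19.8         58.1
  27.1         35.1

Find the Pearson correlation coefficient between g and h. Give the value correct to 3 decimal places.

-0.139

n = 5, Σg = 142, Σh = 248.2, Σg² = 4201.74, Σh² = 12659.34, Σgh = 7015.75
nΣgh − ΣgΣh = 35078.75 − 35244.4 = -165.65
nΣg² − (Σg)² = 21008.7 − 20164 = 844.7; nΣh² − (Σh)² = 63296.7 − 61603.24 = 1693.46
r = -165.65 / √(844.7 × 1693.46) = -165.65 / 1196.0208 ≈ -0.139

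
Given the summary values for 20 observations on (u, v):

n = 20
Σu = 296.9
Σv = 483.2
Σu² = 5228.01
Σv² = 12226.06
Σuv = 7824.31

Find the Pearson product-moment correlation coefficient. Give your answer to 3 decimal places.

r = (nΣuv − ΣuΣv) / √[(nΣu² − (Σu)²)(nΣv² − (Σv)²)]
Numerator: 20×7824.31 − 296.9×483.2 = 13024.12
Denominator: √[(104560.2 − 88149.61)(244521.2 − 233482.24)] = √[16410.59 × 11038.96] = 13459.4148
r = 13024.12 / 13459.4148 ≈ 0.968

0.968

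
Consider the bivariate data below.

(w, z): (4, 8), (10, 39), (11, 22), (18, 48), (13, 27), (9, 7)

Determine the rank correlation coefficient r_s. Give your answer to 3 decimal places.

Rank w: 1, 3, 4, 6, 5, 2
Rank z: 2, 5, 3, 6, 4, 1
d = rank(w) − rank(z): -1, -2, 1, 0, 1, 1; Σd² = 8
ρ = 1 − 6Σd² / [n(n²−1)] = 1 − 6×8 / (6×35) = 1 − 48/210 ≈ 0.771

0.771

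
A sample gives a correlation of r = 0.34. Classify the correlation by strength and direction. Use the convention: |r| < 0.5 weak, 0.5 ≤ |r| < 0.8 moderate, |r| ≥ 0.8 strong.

r = 0.34 > 0 so the relationship is positive.
|r| = 0.34, which falls in the weak range.

weak positive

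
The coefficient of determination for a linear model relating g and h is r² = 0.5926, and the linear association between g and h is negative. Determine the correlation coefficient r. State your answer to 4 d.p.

-0.7698

|r| = √0.5926 = 0.7698
The association is negative, so r = −0.7698.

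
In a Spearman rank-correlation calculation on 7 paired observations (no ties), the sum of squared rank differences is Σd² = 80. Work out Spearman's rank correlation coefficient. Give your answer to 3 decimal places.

-0.429

ρ = 1 − 6Σd² / [n(n²−1)] = 1 − 6×80 / (7×48)
  = 1 − 480/336 = 1 − 1.4286 ≈ -0.429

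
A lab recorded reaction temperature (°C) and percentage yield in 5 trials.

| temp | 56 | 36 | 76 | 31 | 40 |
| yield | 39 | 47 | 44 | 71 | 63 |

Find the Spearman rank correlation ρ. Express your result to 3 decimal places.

Rank temp: 4, 2, 5, 1, 3
Rank yield: 1, 3, 2, 5, 4
d = rank(temp) − rank(yield): 3, -1, 3, -4, -1; Σd² = 36
ρ = 1 − 6Σd² / [n(n²−1)] = 1 − 6×36 / (5×24) = 1 − 216/120 ≈ -0.800

-0.800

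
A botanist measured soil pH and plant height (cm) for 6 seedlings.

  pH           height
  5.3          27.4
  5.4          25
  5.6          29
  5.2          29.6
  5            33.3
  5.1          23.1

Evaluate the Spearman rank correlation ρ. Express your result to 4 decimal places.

-0.2571

Rank pH: 4, 5, 6, 3, 1, 2
Rank height: 3, 2, 4, 5, 6, 1
d = rank(pH) − rank(height): 1, 3, 2, -2, -5, 1; Σd² = 44
ρ = 1 − 6Σd² / [n(n²−1)] = 1 − 6×44 / (6×35) = 1 − 264/210 ≈ -0.2571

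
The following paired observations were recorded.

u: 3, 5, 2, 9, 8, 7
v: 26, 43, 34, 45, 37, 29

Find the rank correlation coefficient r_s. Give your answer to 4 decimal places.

Rank u: 2, 3, 1, 6, 5, 4
Rank v: 1, 5, 3, 6, 4, 2
d = rank(u) − rank(v): 1, -2, -2, 0, 1, 2; Σd² = 14
ρ = 1 − 6Σd² / [n(n²−1)] = 1 − 6×14 / (6×35) = 1 − 84/210 ≈ 0.6000

0.6000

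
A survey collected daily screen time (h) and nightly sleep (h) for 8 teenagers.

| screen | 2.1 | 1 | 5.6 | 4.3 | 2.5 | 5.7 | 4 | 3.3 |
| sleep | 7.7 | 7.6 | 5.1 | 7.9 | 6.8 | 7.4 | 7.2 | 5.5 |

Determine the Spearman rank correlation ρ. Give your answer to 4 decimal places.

Rank screen: 2, 1, 7, 6, 3, 8, 5, 4
Rank sleep: 7, 6, 1, 8, 3, 5, 4, 2
d = rank(screen) − rank(sleep): -5, -5, 6, -2, 0, 3, 1, 2; Σd² = 104
ρ = 1 − 6Σd² / [n(n²−1)] = 1 − 6×104 / (8×63) = 1 − 624/504 ≈ -0.2381

-0.2381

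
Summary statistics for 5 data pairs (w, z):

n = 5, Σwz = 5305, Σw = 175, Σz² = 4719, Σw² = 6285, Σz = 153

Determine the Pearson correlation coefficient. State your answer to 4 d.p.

-0.6481

r = (nΣwz − ΣwΣz) / √[(nΣw² − (Σw)²)(nΣz² − (Σz)²)]
Numerator: 5×5305 − 175×153 = -250
Denominator: √[(31425 − 30625)(23595 − 23409)] = √[800 × 186] = 385.7460
r = -250 / 385.7460 ≈ -0.6481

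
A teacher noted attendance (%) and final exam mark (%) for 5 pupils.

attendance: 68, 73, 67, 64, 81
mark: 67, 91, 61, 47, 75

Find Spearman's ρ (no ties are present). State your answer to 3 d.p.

Rank attendance: 3, 4, 2, 1, 5
Rank mark: 3, 5, 2, 1, 4
d = rank(attendance) − rank(mark): 0, -1, 0, 0, 1; Σd² = 2
ρ = 1 − 6Σd² / [n(n²−1)] = 1 − 6×2 / (5×24) = 1 − 12/120 ≈ 0.900

0.900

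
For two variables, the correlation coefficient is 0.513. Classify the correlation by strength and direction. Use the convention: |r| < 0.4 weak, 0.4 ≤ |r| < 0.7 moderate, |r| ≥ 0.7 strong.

r = 0.513 > 0 so the relationship is positive.
|r| = 0.513, which falls in the moderate range.

moderate positive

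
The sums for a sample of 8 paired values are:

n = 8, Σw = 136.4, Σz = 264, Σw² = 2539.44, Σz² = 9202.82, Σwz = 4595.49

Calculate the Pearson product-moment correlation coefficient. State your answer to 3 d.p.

0.291

r = (nΣwz − ΣwΣz) / √[(nΣw² − (Σw)²)(nΣz² − (Σz)²)]
Numerator: 8×4595.49 − 136.4×264 = 754.32
Denominator: √[(20315.52 − 18604.96)(73622.56 − 69696)] = √[1710.56 × 3926.56] = 2591.6436
r = 754.32 / 2591.6436 ≈ 0.291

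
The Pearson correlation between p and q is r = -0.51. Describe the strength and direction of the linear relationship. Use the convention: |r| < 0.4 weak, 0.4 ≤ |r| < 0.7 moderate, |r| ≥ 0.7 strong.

r = -0.51 < 0 so the relationship is negative.
|r| = 0.51, which falls in the moderate range.

moderate negative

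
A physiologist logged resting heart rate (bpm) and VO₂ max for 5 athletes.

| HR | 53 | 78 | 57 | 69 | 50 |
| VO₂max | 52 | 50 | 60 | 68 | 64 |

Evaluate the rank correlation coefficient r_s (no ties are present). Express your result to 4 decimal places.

Rank HR: 2, 5, 3, 4, 1
Rank VO₂max: 2, 1, 3, 5, 4
d = rank(HR) − rank(VO₂max): 0, 4, 0, -1, -3; Σd² = 26
ρ = 1 − 6Σd² / [n(n²−1)] = 1 − 6×26 / (5×24) = 1 − 156/120 ≈ -0.3000

-0.3000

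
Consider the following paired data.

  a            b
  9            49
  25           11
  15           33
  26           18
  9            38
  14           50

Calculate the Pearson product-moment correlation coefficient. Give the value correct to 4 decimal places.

n = 6, Σa = 98, Σb = 199, Σa² = 1884, Σb² = 7879, Σab = 2721
nΣab − ΣaΣb = 16326 − 19502 = -3176
nΣa² − (Σa)² = 11304 − 9604 = 1700; nΣb² − (Σb)² = 47274 − 39601 = 7673
r = -3176 / √(1700 × 7673) = -3176 / 3611.6617 ≈ -0.8794

-0.8794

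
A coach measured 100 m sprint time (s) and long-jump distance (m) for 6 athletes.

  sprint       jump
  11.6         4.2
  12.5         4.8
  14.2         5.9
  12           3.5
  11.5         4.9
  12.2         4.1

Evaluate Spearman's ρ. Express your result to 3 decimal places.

0.257

Rank sprint: 2, 5, 6, 3, 1, 4
Rank jump: 3, 4, 6, 1, 5, 2
d = rank(sprint) − rank(jump): -1, 1, 0, 2, -4, 2; Σd² = 26
ρ = 1 − 6Σd² / [n(n²−1)] = 1 − 6×26 / (6×35) = 1 − 156/210 ≈ 0.257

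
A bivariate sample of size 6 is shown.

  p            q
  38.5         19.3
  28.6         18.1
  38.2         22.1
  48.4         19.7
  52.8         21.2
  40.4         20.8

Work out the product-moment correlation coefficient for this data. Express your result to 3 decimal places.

n = 6, Σp = 246.9, Σq = 121.2, Σp² = 10522.01, Σq² = 2458.68, Σpq = 5018.09
nΣpq − ΣpΣq = 30108.54 − 29924.28 = 184.26
nΣp² − (Σp)² = 63132.06 − 60959.61 = 2172.45; nΣq² − (Σq)² = 14752.08 − 14689.44 = 62.64
r = 184.26 / √(2172.45 × 62.64) = 184.26 / 368.8933 ≈ 0.499

0.499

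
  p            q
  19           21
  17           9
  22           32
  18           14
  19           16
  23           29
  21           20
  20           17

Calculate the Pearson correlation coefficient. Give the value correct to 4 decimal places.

0.9104

n = 8, Σp = 159, Σq = 158, Σp² = 3189, Σq² = 3528, Σpq = 3239
nΣpq − ΣpΣq = 25912 − 25122 = 790
nΣp² − (Σp)² = 25512 − 25281 = 231; nΣq² − (Σq)² = 28224 − 24964 = 3260
r = 790 / √(231 × 3260) = 790 / 867.7903 ≈ 0.9104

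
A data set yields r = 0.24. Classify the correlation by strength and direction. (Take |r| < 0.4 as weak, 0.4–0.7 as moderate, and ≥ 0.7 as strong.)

weak positive

r = 0.24 > 0 so the relationship is positive.
|r| = 0.24, which falls in the weak range.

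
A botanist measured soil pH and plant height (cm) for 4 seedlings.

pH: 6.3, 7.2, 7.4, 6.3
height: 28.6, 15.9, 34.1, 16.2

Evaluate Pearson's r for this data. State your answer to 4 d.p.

n = 4, Σx = 27.2, Σy = 94.8, Σx² = 185.98, Σy² = 2496.02, Σxy = 649.06
nΣxy − ΣxΣy = 2596.24 − 2578.56 = 17.68
nΣx² − (Σx)² = 743.92 − 739.84 = 4.08; nΣy² − (Σy)² = 9984.08 − 8987.04 = 997.04
r = 17.68 / √(4.08 × 997.04) = 17.68 / 63.7803 ≈ 0.2772

0.2772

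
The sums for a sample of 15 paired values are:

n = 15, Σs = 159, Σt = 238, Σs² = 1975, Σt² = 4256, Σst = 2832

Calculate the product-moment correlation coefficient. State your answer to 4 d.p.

r = (nΣst − ΣsΣt) / √[(nΣs² − (Σs)²)(nΣt² − (Σt)²)]
Numerator: 15×2832 − 159×238 = 4638
Denominator: √[(29625 − 25281)(63840 − 56644)] = √[4344 × 7196] = 5591.0128
r = 4638 / 5591.0128 ≈ 0.8295

0.8295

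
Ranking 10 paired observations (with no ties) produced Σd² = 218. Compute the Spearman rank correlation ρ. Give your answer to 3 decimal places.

-0.321

ρ = 1 − 6Σd² / [n(n²−1)] = 1 − 6×218 / (10×99)
  = 1 − 1308/990 = 1 − 1.3212 ≈ -0.321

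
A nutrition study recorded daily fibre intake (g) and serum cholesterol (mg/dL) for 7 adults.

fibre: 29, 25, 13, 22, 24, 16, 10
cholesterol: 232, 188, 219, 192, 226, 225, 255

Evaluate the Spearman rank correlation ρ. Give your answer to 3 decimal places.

Rank fibre: 7, 6, 2, 4, 5, 3, 1
Rank cholesterol: 6, 1, 3, 2, 5, 4, 7
d = rank(fibre) − rank(cholesterol): 1, 5, -1, 2, 0, -1, -6; Σd² = 68
ρ = 1 − 6Σd² / [n(n²−1)] = 1 − 6×68 / (7×48) = 1 − 408/336 ≈ -0.214

-0.214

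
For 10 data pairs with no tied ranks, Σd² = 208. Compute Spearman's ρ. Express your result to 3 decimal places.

ρ = 1 − 6Σd² / [n(n²−1)] = 1 − 6×208 / (10×99)
  = 1 − 1248/990 = 1 − 1.2606 ≈ -0.261

-0.261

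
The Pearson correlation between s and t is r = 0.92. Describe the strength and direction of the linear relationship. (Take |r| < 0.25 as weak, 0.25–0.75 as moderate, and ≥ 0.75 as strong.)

strong positive

r = 0.92 > 0 so the relationship is positive.
|r| = 0.92, which falls in the strong range.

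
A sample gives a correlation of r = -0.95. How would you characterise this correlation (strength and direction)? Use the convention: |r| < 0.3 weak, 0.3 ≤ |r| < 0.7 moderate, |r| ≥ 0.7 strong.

r = -0.95 < 0 so the relationship is negative.
|r| = 0.95, which falls in the strong range.

strong negative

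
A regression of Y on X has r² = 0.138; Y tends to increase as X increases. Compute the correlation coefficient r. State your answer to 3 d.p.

|r| = √0.138 = 0.371
The association is positive, so r = 0.371.

0.371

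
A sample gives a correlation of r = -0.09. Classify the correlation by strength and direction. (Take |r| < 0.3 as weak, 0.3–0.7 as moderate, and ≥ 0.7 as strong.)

r = -0.09 < 0 so the relationship is negative.
|r| = 0.09, which falls in the weak range.

weak negative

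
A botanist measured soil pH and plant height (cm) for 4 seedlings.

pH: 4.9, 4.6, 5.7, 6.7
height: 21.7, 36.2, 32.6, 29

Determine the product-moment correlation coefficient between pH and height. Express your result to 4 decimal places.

-0.0741

n = 4, Σx = 21.9, Σy = 119.5, Σx² = 122.55, Σy² = 3685.09, Σxy = 652.97
nΣxy − ΣxΣy = 2611.88 − 2617.05 = -5.17
nΣx² − (Σx)² = 490.2 − 479.61 = 10.59; nΣy² − (Σy)² = 14740.36 − 14280.25 = 460.11
r = -5.17 / √(10.59 × 460.11) = -5.17 / 69.8038 ≈ -0.0741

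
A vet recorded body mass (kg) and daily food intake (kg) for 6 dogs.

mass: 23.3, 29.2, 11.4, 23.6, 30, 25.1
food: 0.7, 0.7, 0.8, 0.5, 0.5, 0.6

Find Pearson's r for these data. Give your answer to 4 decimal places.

n = 6, Σx = 142.6, Σy = 3.8, Σx² = 3612.46, Σy² = 2.48, Σxy = 87.73
nΣxy − ΣxΣy = 526.38 − 541.88 = -15.5
nΣx² − (Σx)² = 21674.76 − 20334.76 = 1340; nΣy² − (Σy)² = 14.88 − 14.44 = 0.44
r = -15.5 / √(1340 × 0.44) = -15.5 / 24.2817 ≈ -0.6383

-0.6383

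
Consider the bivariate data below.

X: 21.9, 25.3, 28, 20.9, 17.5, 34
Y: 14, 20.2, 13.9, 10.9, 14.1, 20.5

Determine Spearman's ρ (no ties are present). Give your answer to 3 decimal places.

Rank X: 3, 4, 5, 2, 1, 6
Rank Y: 3, 5, 2, 1, 4, 6
d = rank(X) − rank(Y): 0, -1, 3, 1, -3, 0; Σd² = 20
ρ = 1 − 6Σd² / [n(n²−1)] = 1 − 6×20 / (6×35) = 1 − 120/210 ≈ 0.429

0.429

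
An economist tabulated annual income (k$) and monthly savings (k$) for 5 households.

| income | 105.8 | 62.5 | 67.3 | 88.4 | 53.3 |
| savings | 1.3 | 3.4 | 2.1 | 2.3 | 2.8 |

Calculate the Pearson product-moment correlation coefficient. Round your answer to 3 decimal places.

n = 5, Σx = 377.3, Σy = 11.9, Σx² = 30284.63, Σy² = 30.79, Σxy = 843.93
nΣxy − ΣxΣy = 4219.65 − 4489.87 = -270.22
nΣx² − (Σx)² = 151423.15 − 142355.29 = 9067.86; nΣy² − (Σy)² = 153.95 − 141.61 = 12.34
r = -270.22 / √(9067.86 × 12.34) = -270.22 / 334.5107 ≈ -0.808

-0.808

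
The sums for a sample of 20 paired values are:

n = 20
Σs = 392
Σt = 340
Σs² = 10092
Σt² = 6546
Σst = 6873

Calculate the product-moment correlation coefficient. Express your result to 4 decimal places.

r = (nΣst − ΣsΣt) / √[(nΣs² − (Σs)²)(nΣt² − (Σt)²)]
Numerator: 20×6873 − 392×340 = 4180
Denominator: √[(201840 − 153664)(130920 − 115600)] = √[48176 × 15320] = 27167.1920
r = 4180 / 27167.1920 ≈ 0.1539

0.1539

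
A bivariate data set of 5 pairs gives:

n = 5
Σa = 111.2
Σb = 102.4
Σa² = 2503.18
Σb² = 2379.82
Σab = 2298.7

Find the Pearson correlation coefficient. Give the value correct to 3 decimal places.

0.231

r = (nΣab − ΣaΣb) / √[(nΣa² − (Σa)²)(nΣb² − (Σb)²)]
Numerator: 5×2298.7 − 111.2×102.4 = 106.62
Denominator: √[(12515.9 − 12365.44)(11899.1 − 10485.76)] = √[150.46 × 1413.34] = 461.1411
r = 106.62 / 461.1411 ≈ 0.231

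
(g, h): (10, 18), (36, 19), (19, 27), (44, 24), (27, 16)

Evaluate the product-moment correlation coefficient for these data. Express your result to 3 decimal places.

n = 5, Σg = 136, Σh = 104, Σg² = 4422, Σh² = 2246, Σgh = 2865
nΣgh − ΣgΣh = 14325 − 14144 = 181
nΣg² − (Σg)² = 22110 − 18496 = 3614; nΣh² − (Σh)² = 11230 − 10816 = 414
r = 181 / √(3614 × 414) = 181 / 1223.1909 ≈ 0.148

0.148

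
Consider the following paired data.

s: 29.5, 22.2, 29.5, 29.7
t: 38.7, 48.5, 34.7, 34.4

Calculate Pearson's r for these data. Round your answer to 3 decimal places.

-0.959

n = 4, Σs = 110.9, Σt = 156.3, Σs² = 3115.43, Σt² = 6237.39, Σst = 4263.68
nΣst − ΣsΣt = 17054.72 − 17333.67 = -278.95
nΣs² − (Σs)² = 12461.72 − 12298.81 = 162.91; nΣt² − (Σt)² = 24949.56 − 24429.69 = 519.87
r = -278.95 / √(162.91 × 519.87) = -278.95 / 291.0189 ≈ -0.959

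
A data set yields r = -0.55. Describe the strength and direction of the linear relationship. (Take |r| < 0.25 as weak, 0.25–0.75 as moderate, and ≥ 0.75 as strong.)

moderate negative

r = -0.55 < 0 so the relationship is negative.
|r| = 0.55, which falls in the moderate range.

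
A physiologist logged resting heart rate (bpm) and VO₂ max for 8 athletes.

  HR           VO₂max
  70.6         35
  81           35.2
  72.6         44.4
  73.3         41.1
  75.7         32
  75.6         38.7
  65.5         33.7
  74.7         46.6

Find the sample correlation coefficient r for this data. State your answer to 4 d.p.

0.0844

n = 8, Σx = 589, Σy = 306.7, Σx² = 43505.2, Σy² = 11953.55, Σxy = 22594.76
nΣxy − ΣxΣy = 180758.08 − 180646.3 = 111.78
nΣx² − (Σx)² = 348041.6 − 346921 = 1120.6; nΣy² − (Σy)² = 95628.4 − 94064.89 = 1563.51
r = 111.78 / √(1120.6 × 1563.51) = 111.78 / 1323.6575 ≈ 0.0844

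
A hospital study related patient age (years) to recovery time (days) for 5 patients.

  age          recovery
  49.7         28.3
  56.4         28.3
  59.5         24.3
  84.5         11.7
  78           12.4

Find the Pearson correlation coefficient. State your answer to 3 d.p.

n = 5, Σx = 328.1, Σy = 105, Σx² = 22415.55, Σy² = 2482.92, Σxy = 6404.33
nΣxy − ΣxΣy = 32021.65 − 34450.5 = -2428.85
nΣx² − (Σx)² = 112077.75 − 107649.61 = 4428.14; nΣy² − (Σy)² = 12414.6 − 11025 = 1389.6
r = -2428.85 / √(4428.14 × 1389.6) = -2428.85 / 2480.5933 ≈ -0.979

-0.979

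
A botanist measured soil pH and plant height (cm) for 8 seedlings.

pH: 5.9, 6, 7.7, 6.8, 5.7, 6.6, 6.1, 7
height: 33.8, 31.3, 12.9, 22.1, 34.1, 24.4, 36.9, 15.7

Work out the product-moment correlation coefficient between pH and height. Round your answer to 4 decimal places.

-0.9462

n = 8, Σx = 51.8, Σy = 211.2, Σx² = 338.6, Σy² = 6143.22, Σxy = 1327.23
nΣxy − ΣxΣy = 10617.84 − 10940.16 = -322.32
nΣx² − (Σx)² = 2708.8 − 2683.24 = 25.56; nΣy² − (Σy)² = 49145.76 − 44605.44 = 4540.32
r = -322.32 / √(25.56 × 4540.32) = -322.32 / 340.6620 ≈ -0.9462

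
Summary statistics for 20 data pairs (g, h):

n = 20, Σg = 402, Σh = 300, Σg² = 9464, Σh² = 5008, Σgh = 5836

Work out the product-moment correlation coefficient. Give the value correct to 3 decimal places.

r = (nΣgh − ΣgΣh) / √[(nΣg² − (Σg)²)(nΣh² − (Σh)²)]
Numerator: 20×5836 − 402×300 = -3880
Denominator: √[(189280 − 161604)(100160 − 90000)] = √[27676 × 10160] = 16768.6660
r = -3880 / 16768.6660 ≈ -0.231

-0.231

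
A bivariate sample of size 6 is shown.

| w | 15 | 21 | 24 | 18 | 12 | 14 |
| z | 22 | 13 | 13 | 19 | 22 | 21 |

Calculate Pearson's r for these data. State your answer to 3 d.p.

-0.944

n = 6, Σw = 104, Σz = 110, Σw² = 1906, Σz² = 2108, Σwz = 1815
nΣwz − ΣwΣz = 10890 − 11440 = -550
nΣw² − (Σw)² = 11436 − 10816 = 620; nΣz² − (Σz)² = 12648 − 12100 = 548
r = -550 / √(620 × 548) = -550 / 582.8894 ≈ -0.944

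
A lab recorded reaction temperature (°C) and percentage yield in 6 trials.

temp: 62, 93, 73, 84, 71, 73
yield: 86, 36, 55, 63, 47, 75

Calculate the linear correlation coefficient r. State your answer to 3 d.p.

n = 6, Σx = 456, Σy = 362, Σx² = 35248, Σy² = 23520, Σxy = 26799
nΣxy − ΣxΣy = 160794 − 165072 = -4278
nΣx² − (Σx)² = 211488 − 207936 = 3552; nΣy² − (Σy)² = 141120 − 131044 = 10076
r = -4278 / √(3552 × 10076) = -4278 / 5982.4704 ≈ -0.715

-0.715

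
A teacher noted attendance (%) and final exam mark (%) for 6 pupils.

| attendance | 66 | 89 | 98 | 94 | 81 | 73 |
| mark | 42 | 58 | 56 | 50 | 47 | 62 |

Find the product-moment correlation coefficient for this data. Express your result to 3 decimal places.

n = 6, Σx = 501, Σy = 315, Σx² = 42607, Σy² = 16817, Σxy = 26455
nΣxy − ΣxΣy = 158730 − 157815 = 915
nΣx² − (Σx)² = 255642 − 251001 = 4641; nΣy² − (Σy)² = 100902 − 99225 = 1677
r = 915 / √(4641 × 1677) = 915 / 2789.7952 ≈ 0.328

0.328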